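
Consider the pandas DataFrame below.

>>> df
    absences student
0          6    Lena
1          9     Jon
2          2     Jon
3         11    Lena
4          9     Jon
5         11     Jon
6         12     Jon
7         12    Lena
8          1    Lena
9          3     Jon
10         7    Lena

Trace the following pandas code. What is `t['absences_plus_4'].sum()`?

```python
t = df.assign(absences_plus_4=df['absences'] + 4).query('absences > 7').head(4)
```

56

add column absences_plus_4 = df['absences'] + 4:
    absences student  absences_plus_4
0          6    Lena               10
1          9     Jon               13
2          2     Jon                6
3         11    Lena               15
4          9     Jon               13
5         11     Jon               15
6         12     Jon               16
7         12    Lena               16
8          1    Lena                5
9          3     Jon                7
10         7    Lena               11
filter rows where absences > 7:
   absences student  absences_plus_4
1         9     Jon               13
3        11    Lena               15
4         9     Jon               13
5        11     Jon               15
6        12     Jon               16
7        12    Lena               16
take first 4 rows:
   absences student  absences_plus_4
1         9     Jon               13
3        11    Lena               15
4         9     Jon               13
5        11     Jon               15
Taking the sum of column 'absences_plus_4' gives 56.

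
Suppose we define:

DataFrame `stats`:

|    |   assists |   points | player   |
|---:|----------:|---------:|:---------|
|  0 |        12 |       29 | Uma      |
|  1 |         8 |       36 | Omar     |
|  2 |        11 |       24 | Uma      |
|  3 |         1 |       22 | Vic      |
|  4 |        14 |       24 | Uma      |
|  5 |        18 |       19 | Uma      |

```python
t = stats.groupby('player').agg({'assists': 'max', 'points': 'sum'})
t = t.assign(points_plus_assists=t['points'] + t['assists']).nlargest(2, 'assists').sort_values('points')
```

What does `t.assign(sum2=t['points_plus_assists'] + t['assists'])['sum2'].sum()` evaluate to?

184

group by player: max(assists), sum(points):
        assists  points
player                 
Omar          8      36
Uma          18      96
Vic           1      22
add column points_plus_assists = t['points'] + t['assists']:
        assists  points  points_plus_assists
player                                      
Omar          8      36                   44
Uma          18      96                  114
Vic           1      22                   23
take 2 rows with largest assists:
        assists  points  points_plus_assists
player                                      
Uma          18      96                  114
Omar          8      36                   44
sort by points:
        assists  points  points_plus_assists
player                                      
Omar          8      36                   44
Uma          18      96                  114
add column sum2 = t['points_plus_assists'] + t['assists']:
        assists  points  points_plus_assists  sum2
player                                            
Omar          8      36                   44    52
Uma          18      96                  114   132
So sum() = 184.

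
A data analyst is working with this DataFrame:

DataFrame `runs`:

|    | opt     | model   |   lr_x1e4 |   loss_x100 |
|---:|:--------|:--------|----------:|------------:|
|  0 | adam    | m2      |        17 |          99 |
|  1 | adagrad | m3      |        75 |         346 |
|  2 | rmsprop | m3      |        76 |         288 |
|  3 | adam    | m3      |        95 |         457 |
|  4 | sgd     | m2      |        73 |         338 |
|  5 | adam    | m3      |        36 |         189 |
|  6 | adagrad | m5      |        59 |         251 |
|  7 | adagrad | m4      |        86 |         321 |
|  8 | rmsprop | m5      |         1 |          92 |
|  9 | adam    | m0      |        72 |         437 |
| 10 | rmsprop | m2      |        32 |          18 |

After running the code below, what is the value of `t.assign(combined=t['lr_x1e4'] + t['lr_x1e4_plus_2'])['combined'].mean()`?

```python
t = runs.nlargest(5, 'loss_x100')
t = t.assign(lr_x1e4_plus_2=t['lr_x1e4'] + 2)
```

162.4

take 5 rows with largest loss_x100:
       opt model  lr_x1e4  loss_x100
3     adam    m3       95        457
9     adam    m0       72        437
1  adagrad    m3       75        346
4      sgd    m2       73        338
7  adagrad    m4       86        321
add column lr_x1e4_plus_2 = t['lr_x1e4'] + 2:
       opt model  lr_x1e4  loss_x100  lr_x1e4_plus_2
3     adam    m3       95        457              97
9     adam    m0       72        437              74
1  adagrad    m3       75        346              77
4      sgd    m2       73        338              75
7  adagrad    m4       86        321              88
add column combined = t['lr_x1e4'] + t['lr_x1e4_plus_2']:
       opt model  lr_x1e4  loss_x100  lr_x1e4_plus_2  combined
3     adam    m3       95        457              97       192
9     adam    m0       72        437              74       146
1  adagrad    m3       75        346              77       152
4      sgd    m2       73        338              75       148
7  adagrad    m4       86        321              88       174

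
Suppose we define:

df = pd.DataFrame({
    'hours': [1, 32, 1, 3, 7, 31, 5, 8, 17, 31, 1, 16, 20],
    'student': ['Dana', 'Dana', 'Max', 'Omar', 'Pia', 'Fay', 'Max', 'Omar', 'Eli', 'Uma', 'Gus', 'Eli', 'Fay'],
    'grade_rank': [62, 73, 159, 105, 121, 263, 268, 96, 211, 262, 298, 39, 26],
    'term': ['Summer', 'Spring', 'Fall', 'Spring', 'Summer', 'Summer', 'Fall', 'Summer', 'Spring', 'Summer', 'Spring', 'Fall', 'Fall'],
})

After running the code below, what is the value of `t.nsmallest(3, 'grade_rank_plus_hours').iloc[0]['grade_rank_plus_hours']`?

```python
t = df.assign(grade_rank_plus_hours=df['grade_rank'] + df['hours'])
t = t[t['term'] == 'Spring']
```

add column grade_rank_plus_hours = df['grade_rank'] + df['hours']:
    hours student  grade_rank    term  grade_rank_plus_hours
0       1    Dana          62  Summer                     63
1      32    Dana          73  Spring                    105
2       1     Max         159    Fall                    160
3       3    Omar         105  Spring                    108
4       7     Pia         121  Summer                    128
5      31     Fay         263  Summer                    294
6       5     Max         268    Fall                    273
7       8    Omar          96  Summer                    104
8      17     Eli         211  Spring                    228
9      31     Uma         262  Summer                    293
10      1     Gus         298  Spring                    299
11     16     Eli          39    Fall                     55
12     20     Fay          26    Fall                     46
filter rows where term == 'Spring':
    hours student  grade_rank    term  grade_rank_plus_hours
1      32    Dana          73  Spring                    105
3       3    Omar         105  Spring                    108
8      17     Eli         211  Spring                    228
10      1     Gus         298  Spring                    299
take 3 rows with smallest grade_rank_plus_hours:
   hours student  grade_rank    term  grade_rank_plus_hours
1     32    Dana          73  Spring                    105
3      3    Omar         105  Spring                    108
8     17     Eli         211  Spring                    228
Then the value at position 0, column 'grade_rank_plus_hours': 105

105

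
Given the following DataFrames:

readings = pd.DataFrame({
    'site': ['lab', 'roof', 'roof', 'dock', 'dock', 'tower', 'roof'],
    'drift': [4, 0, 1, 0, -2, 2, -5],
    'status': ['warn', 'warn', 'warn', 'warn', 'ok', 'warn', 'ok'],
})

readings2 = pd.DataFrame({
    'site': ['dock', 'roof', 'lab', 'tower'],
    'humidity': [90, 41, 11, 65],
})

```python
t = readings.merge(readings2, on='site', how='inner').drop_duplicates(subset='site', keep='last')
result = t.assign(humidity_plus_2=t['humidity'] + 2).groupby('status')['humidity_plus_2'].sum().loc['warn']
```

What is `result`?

80

merge on 'site' (how='inner') → 7 rows:
    site  drift status  humidity
0    lab      4   warn        11
1   roof      0   warn        41
2   roof      1   warn        41
3   dock      0   warn        90
4   dock     -2     ok        90
5  tower      2   warn        65
6   roof     -5     ok        41
drop duplicate site (keep=last):
    site  drift status  humidity
0    lab      4   warn        11
4   dock     -2     ok        90
5  tower      2   warn        65
6   roof     -5     ok        41
add column humidity_plus_2 = t['humidity'] + 2:
    site  drift status  humidity  humidity_plus_2
0    lab      4   warn        11               13
4   dock     -2     ok        90               92
5  tower      2   warn        65               67
6   roof     -5     ok        41               43
group by status, sum of humidity_plus_2:
status
ok      135
warn     80
Name: humidity_plus_2, dtype: int64
Hence 80.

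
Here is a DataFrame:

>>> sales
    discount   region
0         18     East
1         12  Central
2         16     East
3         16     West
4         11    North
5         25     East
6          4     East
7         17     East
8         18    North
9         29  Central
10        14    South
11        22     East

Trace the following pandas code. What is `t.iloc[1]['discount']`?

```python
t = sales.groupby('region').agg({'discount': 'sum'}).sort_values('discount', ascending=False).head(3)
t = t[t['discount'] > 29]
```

41

group by region, sum of discount:
         discount
region           
Central        41
East          102
North          29
South          14
West           16
sort by discount descending:
         discount
region           
East          102
Central        41
North          29
West           16
South          14
take first 3 rows:
         discount
region           
East          102
Central        41
North          29
filter rows where discount > 29:
         discount
region           
East          102
Central        41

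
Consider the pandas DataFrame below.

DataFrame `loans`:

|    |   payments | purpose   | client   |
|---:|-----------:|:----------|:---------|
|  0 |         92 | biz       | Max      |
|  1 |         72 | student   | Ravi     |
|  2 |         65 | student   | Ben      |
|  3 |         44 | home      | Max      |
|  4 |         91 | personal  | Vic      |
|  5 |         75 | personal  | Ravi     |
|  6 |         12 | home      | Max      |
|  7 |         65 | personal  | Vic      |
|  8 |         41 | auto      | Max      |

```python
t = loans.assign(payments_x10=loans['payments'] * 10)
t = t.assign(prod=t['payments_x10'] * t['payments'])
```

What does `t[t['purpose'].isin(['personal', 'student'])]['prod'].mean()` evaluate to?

add column payments_x10 = loans['payments'] * 10:
   payments   purpose client  payments_x10
0        92       biz    Max           920
1        72   student   Ravi           720
2        65   student    Ben           650
3        44      home    Max           440
4        91  personal    Vic           910
5        75  personal   Ravi           750
6        12      home    Max           120
7        65  personal    Vic           650
8        41      auto    Max           410
add column prod = t['payments_x10'] * t['payments']:
   payments   purpose client  payments_x10   prod
0        92       biz    Max           920  84640
1        72   student   Ravi           720  51840
2        65   student    Ben           650  42250
3        44      home    Max           440  19360
4        91  personal    Vic           910  82810
5        75  personal   Ravi           750  56250
6        12      home    Max           120   1440
7        65  personal    Vic           650  42250
8        41      auto    Max           410  16810
filter rows where purpose in ['personal', 'student']:
   payments   purpose client  payments_x10   prod
1        72   student   Ravi           720  51840
2        65   student    Ben           650  42250
4        91  personal    Vic           910  82810
5        75  personal   Ravi           750  56250
7        65  personal    Vic           650  42250
Reading off the mean of column 'prod', we get 55080.0.

55080.0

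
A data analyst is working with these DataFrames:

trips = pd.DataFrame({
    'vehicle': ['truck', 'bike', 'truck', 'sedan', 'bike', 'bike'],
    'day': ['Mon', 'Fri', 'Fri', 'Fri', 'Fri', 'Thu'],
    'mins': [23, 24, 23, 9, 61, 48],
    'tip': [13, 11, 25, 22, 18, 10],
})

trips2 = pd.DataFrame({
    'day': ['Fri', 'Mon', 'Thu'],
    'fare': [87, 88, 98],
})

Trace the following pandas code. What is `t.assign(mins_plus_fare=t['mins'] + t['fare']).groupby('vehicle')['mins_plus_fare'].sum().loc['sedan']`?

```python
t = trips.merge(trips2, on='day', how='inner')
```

96

merge on 'day' (how='inner') → 6 rows:
  vehicle  day  mins  tip  fare
0   truck  Mon    23   13    88
1    bike  Fri    24   11    87
2   truck  Fri    23   25    87
3   sedan  Fri     9   22    87
4    bike  Fri    61   18    87
5    bike  Thu    48   10    98
add column mins_plus_fare = t['mins'] + t['fare']:
  vehicle  day  mins  tip  fare  mins_plus_fare
0   truck  Mon    23   13    88             111
1    bike  Fri    24   11    87             111
2   truck  Fri    23   25    87             110
3   sedan  Fri     9   22    87              96
4    bike  Fri    61   18    87             148
5    bike  Thu    48   10    98             146
group by vehicle, sum of mins_plus_fare:
vehicle
bike     405
sedan     96
truck    221
Name: mins_plus_fare, dtype: int64
The value at index 'sedan' is 96.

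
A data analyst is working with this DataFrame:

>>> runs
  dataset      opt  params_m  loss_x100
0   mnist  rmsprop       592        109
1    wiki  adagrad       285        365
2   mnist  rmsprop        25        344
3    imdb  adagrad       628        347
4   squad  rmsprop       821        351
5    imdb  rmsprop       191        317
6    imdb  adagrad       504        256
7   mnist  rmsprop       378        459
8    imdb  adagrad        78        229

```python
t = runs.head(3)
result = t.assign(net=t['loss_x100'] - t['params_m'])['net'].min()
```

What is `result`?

-483

take first 3 rows:
  dataset      opt  params_m  loss_x100
0   mnist  rmsprop       592        109
1    wiki  adagrad       285        365
2   mnist  rmsprop        25        344
add column net = t['loss_x100'] - t['params_m']:
  dataset      opt  params_m  loss_x100  net
0   mnist  rmsprop       592        109 -483
1    wiki  adagrad       285        365   80
2   mnist  rmsprop        25        344  319
Reading off the min of column 'net', we get -483.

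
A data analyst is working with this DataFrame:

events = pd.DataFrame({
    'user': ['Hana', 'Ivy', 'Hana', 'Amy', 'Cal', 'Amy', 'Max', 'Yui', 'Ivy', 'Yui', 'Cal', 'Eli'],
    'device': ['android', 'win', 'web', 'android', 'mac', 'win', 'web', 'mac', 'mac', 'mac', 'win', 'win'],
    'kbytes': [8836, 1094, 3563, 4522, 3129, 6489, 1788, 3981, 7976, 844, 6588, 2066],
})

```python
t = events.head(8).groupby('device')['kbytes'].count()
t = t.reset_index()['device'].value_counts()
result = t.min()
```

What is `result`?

1

take first 8 rows:
   user   device  kbytes
0  Hana  android    8836
1   Ivy      win    1094
2  Hana      web    3563
3   Amy  android    4522
4   Cal      mac    3129
5   Amy      win    6489
6   Max      web    1788
7   Yui      mac    3981
group by device, count of kbytes:
device
android    2
mac        2
web        2
win        2
Name: kbytes, dtype: int64
reset_index():
    device  kbytes
0  android       2
1      mac       2
2      web       2
3      win       2
value_counts of device:
device
android    1
mac        1
web        1
win        1
Name: count, dtype: int64
Finally, min of the resulting series = 1.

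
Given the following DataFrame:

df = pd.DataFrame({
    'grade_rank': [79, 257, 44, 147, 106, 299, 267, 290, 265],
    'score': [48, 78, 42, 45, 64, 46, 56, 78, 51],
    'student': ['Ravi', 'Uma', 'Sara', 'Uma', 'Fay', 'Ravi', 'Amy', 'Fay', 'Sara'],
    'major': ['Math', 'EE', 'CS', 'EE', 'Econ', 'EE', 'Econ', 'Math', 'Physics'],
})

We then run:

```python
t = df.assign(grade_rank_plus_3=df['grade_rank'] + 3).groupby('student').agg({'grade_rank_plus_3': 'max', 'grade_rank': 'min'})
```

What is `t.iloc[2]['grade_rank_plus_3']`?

302

add column grade_rank_plus_3 = df['grade_rank'] + 3:
   grade_rank  score student    major  grade_rank_plus_3
0          79     48    Ravi     Math                 82
1         257     78     Uma       EE                260
2          44     42    Sara       CS                 47
3         147     45     Uma       EE                150
4         106     64     Fay     Econ                109
5         299     46    Ravi       EE                302
6         267     56     Amy     Econ                270
7         290     78     Fay     Math                293
8         265     51    Sara  Physics                268
group by student: max(grade_rank_plus_3), min(grade_rank):
         grade_rank_plus_3  grade_rank
student                               
Amy                    270         267
Fay                    293         106
Ravi                   302          79
Sara                   268          44
Uma                    260         147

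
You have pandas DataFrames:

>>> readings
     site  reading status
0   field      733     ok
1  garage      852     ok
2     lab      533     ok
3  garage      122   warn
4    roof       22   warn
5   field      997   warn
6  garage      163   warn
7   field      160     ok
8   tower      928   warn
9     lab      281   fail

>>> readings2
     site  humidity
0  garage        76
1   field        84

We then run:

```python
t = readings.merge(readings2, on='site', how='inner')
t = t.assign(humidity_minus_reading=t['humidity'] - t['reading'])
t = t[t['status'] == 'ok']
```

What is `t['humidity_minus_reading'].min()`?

merge on 'site' (how='inner') → 6 rows:
     site  reading status  humidity
0   field      733     ok        84
1  garage      852     ok        76
2  garage      122   warn        76
3   field      997   warn        84
4  garage      163   warn        76
5   field      160     ok        84
add column humidity_minus_reading = t['humidity'] - t['reading']:
     site  reading status  humidity  humidity_minus_reading
0   field      733     ok        84                    -649
1  garage      852     ok        76                    -776
2  garage      122   warn        76                     -46
3   field      997   warn        84                    -913
4  garage      163   warn        76                     -87
5   field      160     ok        84                     -76
filter rows where status == 'ok':
     site  reading status  humidity  humidity_minus_reading
0   field      733     ok        84                    -649
1  garage      852     ok        76                    -776
5   field      160     ok        84                     -76
Reading off the min of column 'humidity_minus_reading', we get -776.

-776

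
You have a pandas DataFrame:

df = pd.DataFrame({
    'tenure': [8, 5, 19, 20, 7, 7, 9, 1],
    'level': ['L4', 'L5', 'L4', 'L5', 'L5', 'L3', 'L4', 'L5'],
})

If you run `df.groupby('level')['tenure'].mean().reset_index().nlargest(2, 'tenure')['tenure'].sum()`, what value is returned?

20.25

group by level, mean of tenure:
level
L3     7.00
L4    12.00
L5     8.25
Name: tenure, dtype: float64
reset_index():
  level  tenure
0    L3    7.00
1    L4   12.00
2    L5    8.25
take 2 rows with largest tenure:
  level  tenure
1    L4   12.00
2    L5    8.25
The sum of column 'tenure' is 20.25.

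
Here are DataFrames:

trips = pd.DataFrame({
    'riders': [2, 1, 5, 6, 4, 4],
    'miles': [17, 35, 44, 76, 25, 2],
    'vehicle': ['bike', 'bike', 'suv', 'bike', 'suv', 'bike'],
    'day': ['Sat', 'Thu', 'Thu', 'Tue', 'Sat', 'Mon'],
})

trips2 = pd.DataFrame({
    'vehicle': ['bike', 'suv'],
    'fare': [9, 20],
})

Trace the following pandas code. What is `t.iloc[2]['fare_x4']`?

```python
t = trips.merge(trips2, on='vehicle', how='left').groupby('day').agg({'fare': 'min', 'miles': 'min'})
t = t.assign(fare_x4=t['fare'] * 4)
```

merge on 'vehicle' (how='left') → 6 rows:
   riders  miles vehicle  day  fare
0       2     17    bike  Sat     9
1       1     35    bike  Thu     9
2       5     44     suv  Thu    20
3       6     76    bike  Tue     9
4       4     25     suv  Sat    20
5       4      2    bike  Mon     9
group by day: min(fare), min(miles):
     fare  miles
day             
Mon     9      2
Sat     9     17
Thu     9     35
Tue     9     76
add column fare_x4 = t['fare'] * 4:
     fare  miles  fare_x4
day                      
Mon     9      2       36
Sat     9     17       36
Thu     9     35       36
Tue     9     76       36

36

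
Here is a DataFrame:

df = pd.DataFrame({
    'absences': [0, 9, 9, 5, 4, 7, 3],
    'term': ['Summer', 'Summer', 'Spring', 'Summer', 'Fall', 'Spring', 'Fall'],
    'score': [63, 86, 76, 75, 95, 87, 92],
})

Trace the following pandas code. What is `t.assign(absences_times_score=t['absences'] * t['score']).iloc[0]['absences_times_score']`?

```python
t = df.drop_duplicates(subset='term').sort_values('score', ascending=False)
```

drop duplicate term (keep=first):
   absences    term  score
0         0  Summer     63
2         9  Spring     76
4         4    Fall     95
sort by score descending:
   absences    term  score
4         4    Fall     95
2         9  Spring     76
0         0  Summer     63
add column absences_times_score = t['absences'] * t['score']:
   absences    term  score  absences_times_score
4         4    Fall     95                   380
2         9  Spring     76                   684
0         0  Summer     63                     0
Reading off the value at position 0, column 'absences_times_score', we get 380.

380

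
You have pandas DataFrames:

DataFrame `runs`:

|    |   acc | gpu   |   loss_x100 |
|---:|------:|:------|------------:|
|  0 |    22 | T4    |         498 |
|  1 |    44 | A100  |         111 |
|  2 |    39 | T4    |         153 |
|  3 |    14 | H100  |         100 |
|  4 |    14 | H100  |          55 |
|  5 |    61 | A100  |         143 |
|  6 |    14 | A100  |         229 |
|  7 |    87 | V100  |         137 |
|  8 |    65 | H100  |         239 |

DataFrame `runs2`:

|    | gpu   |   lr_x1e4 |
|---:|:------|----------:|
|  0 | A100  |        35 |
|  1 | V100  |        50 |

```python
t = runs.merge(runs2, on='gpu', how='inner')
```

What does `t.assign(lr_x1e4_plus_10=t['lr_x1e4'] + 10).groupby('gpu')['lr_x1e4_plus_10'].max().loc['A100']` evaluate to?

45

merge on 'gpu' (how='inner') → 4 rows:
   acc   gpu  loss_x100  lr_x1e4
0   44  A100        111       35
1   61  A100        143       35
2   14  A100        229       35
3   87  V100        137       50
add column lr_x1e4_plus_10 = t['lr_x1e4'] + 10:
   acc   gpu  loss_x100  lr_x1e4  lr_x1e4_plus_10
0   44  A100        111       35               45
1   61  A100        143       35               45
2   14  A100        229       35               45
3   87  V100        137       50               60
group by gpu, max of lr_x1e4_plus_10:
gpu
A100    45
V100    60
Name: lr_x1e4_plus_10, dtype: int64
Hence 45.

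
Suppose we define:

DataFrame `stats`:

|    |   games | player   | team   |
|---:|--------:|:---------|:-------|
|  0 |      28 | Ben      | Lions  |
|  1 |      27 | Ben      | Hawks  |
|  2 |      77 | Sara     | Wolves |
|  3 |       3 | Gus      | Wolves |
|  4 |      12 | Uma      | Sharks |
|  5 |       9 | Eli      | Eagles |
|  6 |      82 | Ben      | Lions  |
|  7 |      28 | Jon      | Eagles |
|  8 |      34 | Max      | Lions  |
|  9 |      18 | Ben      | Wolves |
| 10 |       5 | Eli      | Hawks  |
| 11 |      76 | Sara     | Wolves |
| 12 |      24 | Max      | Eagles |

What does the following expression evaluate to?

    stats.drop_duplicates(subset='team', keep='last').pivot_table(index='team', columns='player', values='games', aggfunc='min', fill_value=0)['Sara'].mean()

15.2

drop duplicate team (keep=last):
    games player    team
4      12    Uma  Sharks
8      34    Max   Lions
10      5    Eli   Hawks
11     76   Sara  Wolves
12     24    Max  Eagles
pivot: rows=team, cols=player, min(games):
player  Eli  Max  Sara  Uma
team                       
Eagles    0   24     0    0
Hawks     5    0     0    0
Lions     0   34     0    0
Sharks    0    0     0   12
Wolves    0    0    76    0
Then the mean of column 'Sara': 15.2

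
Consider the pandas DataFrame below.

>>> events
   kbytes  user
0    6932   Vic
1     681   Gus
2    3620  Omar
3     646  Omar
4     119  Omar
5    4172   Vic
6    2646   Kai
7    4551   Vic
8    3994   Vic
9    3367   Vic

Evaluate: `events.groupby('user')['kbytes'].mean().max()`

group by user, mean of kbytes:
user
Gus      681.000000
Kai     2646.000000
Omar    1461.666667
Vic     4603.200000
Name: kbytes, dtype: float64

4603.2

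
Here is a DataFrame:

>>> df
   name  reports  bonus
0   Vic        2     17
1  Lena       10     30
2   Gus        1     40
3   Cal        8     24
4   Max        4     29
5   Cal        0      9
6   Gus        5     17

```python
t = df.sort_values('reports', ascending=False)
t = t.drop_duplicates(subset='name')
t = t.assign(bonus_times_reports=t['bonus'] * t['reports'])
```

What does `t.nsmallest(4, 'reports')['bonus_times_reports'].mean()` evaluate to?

sort by reports descending:
   name  reports  bonus
1  Lena       10     30
3   Cal        8     24
6   Gus        5     17
4   Max        4     29
0   Vic        2     17
2   Gus        1     40
5   Cal        0      9
drop duplicate name (keep=first):
   name  reports  bonus
1  Lena       10     30
3   Cal        8     24
6   Gus        5     17
4   Max        4     29
0   Vic        2     17
add column bonus_times_reports = t['bonus'] * t['reports']:
   name  reports  bonus  bonus_times_reports
1  Lena       10     30                  300
3   Cal        8     24                  192
6   Gus        5     17                   85
4   Max        4     29                  116
0   Vic        2     17                   34
take 4 rows with smallest reports:
  name  reports  bonus  bonus_times_reports
0  Vic        2     17                   34
4  Max        4     29                  116
6  Gus        5     17                   85
3  Cal        8     24                  192
Reading off the mean of column 'bonus_times_reports', we get 106.75.

106.75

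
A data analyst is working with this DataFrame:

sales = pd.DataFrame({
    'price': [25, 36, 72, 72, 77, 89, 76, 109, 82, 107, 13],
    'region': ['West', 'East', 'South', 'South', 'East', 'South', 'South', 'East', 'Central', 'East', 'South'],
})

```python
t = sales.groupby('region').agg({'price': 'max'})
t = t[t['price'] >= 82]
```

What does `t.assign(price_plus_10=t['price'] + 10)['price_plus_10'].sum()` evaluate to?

group by region, max of price:
         price
region        
Central     82
East       109
South       89
West        25
filter rows where price >= 82:
         price
region        
Central     82
East       109
South       89
add column price_plus_10 = t['price'] + 10:
         price  price_plus_10
region                       
Central     82             92
East       109            119
South       89             99

310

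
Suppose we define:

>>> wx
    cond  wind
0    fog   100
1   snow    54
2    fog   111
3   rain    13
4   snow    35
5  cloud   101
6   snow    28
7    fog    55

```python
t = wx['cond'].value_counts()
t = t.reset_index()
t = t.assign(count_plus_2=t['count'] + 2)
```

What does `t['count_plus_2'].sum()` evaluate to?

16

value_counts of cond:
cond
fog      3
snow     3
rain     1
cloud    1
Name: count, dtype: int64
reset_index():
    cond  count
0    fog      3
1   snow      3
2   rain      1
3  cloud      1
add column count_plus_2 = t['count'] + 2:
    cond  count  count_plus_2
0    fog      3             5
1   snow      3             5
2   rain      1             3
3  cloud      1             3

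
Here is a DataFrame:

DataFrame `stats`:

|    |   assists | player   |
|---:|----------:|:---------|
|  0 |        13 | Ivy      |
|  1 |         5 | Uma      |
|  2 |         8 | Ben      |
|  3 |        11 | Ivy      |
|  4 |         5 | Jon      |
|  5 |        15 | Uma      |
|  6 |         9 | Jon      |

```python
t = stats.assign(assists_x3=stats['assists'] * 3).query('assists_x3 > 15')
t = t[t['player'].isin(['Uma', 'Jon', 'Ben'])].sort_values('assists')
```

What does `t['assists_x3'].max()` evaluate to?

add column assists_x3 = stats['assists'] * 3:
   assists player  assists_x3
0       13    Ivy          39
1        5    Uma          15
2        8    Ben          24
3       11    Ivy          33
4        5    Jon          15
5       15    Uma          45
6        9    Jon          27
filter rows where assists_x3 > 15:
   assists player  assists_x3
0       13    Ivy          39
2        8    Ben          24
3       11    Ivy          33
5       15    Uma          45
6        9    Jon          27
filter rows where player in ['Uma', 'Jon', 'Ben']:
   assists player  assists_x3
2        8    Ben          24
5       15    Uma          45
6        9    Jon          27
sort by assists:
   assists player  assists_x3
2        8    Ben          24
6        9    Jon          27
5       15    Uma          45
So max() = 45.

45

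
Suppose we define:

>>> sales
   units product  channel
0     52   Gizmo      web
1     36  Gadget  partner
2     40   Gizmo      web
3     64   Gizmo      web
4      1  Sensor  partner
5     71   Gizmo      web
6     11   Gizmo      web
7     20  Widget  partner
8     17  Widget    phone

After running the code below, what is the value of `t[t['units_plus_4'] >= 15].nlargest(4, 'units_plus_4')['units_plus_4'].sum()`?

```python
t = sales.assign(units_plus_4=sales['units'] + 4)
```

243

add column units_plus_4 = sales['units'] + 4:
   units product  channel  units_plus_4
0     52   Gizmo      web            56
1     36  Gadget  partner            40
2     40   Gizmo      web            44
3     64   Gizmo      web            68
4      1  Sensor  partner             5
5     71   Gizmo      web            75
6     11   Gizmo      web            15
7     20  Widget  partner            24
8     17  Widget    phone            21
filter rows where units_plus_4 >= 15:
   units product  channel  units_plus_4
0     52   Gizmo      web            56
1     36  Gadget  partner            40
2     40   Gizmo      web            44
3     64   Gizmo      web            68
5     71   Gizmo      web            75
6     11   Gizmo      web            15
7     20  Widget  partner            24
8     17  Widget    phone            21
take 4 rows with largest units_plus_4:
   units product channel  units_plus_4
5     71   Gizmo     web            75
3     64   Gizmo     web            68
0     52   Gizmo     web            56
2     40   Gizmo     web            44
Reading off the sum of column 'units_plus_4', we get 243.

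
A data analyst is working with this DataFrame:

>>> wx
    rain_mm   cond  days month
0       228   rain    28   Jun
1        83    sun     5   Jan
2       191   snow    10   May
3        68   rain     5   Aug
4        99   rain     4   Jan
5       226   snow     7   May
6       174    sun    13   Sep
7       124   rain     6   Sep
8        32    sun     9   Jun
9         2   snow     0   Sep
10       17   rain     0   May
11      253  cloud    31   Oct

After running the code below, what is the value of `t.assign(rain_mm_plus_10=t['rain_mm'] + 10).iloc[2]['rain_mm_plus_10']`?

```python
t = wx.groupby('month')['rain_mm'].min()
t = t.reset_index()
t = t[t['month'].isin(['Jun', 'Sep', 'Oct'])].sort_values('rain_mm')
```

group by month, min of rain_mm:
month
Aug     68
Jan     83
Jun     32
May     17
Oct    253
Sep      2
Name: rain_mm, dtype: int64
reset_index():
  month  rain_mm
0   Aug       68
1   Jan       83
2   Jun       32
3   May       17
4   Oct      253
5   Sep        2
filter rows where month in ['Jun', 'Sep', 'Oct']:
  month  rain_mm
2   Jun       32
4   Oct      253
5   Sep        2
sort by rain_mm:
  month  rain_mm
5   Sep        2
2   Jun       32
4   Oct      253
add column rain_mm_plus_10 = t['rain_mm'] + 10:
  month  rain_mm  rain_mm_plus_10
5   Sep        2               12
2   Jun       32               42
4   Oct      253              263
value at position 2, column 'rain_mm_plus_10' → 263

263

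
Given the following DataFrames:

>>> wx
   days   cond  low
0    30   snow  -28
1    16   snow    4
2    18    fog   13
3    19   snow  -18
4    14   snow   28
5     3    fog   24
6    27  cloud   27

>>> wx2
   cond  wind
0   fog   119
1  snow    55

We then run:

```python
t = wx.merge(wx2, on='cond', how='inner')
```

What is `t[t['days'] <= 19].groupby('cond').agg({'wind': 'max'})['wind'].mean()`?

87.0

merge on 'cond' (how='inner') → 6 rows:
   days  cond  low  wind
0    30  snow  -28    55
1    16  snow    4    55
2    18   fog   13   119
3    19  snow  -18    55
4    14  snow   28    55
5     3   fog   24   119
filter rows where days <= 19:
   days  cond  low  wind
1    16  snow    4    55
2    18   fog   13   119
3    19  snow  -18    55
4    14  snow   28    55
5     3   fog   24   119
group by cond, max of wind:
      wind
cond      
fog    119
snow    55
The mean of column 'wind' is 87.0.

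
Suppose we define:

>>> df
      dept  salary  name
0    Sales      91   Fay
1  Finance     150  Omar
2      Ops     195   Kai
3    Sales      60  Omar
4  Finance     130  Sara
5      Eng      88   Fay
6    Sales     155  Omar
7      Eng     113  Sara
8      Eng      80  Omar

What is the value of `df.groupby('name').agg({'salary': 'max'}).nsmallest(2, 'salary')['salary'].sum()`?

group by name, max of salary:
      salary
name        
Fay       91
Kai      195
Omar     155
Sara     130
take 2 rows with smallest salary:
      salary
name        
Fay       91
Sara     130
Finally, sum of column 'salary' = 221.

221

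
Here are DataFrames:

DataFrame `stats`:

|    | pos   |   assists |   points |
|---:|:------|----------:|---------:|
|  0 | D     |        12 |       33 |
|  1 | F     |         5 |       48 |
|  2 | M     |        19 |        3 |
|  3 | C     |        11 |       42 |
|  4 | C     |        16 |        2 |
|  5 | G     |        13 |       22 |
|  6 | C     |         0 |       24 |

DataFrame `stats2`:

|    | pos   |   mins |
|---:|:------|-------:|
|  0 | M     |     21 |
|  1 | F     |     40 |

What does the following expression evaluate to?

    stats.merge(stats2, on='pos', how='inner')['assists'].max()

merge on 'pos' (how='inner') → 2 rows:
  pos  assists  points  mins
0   F        5      48    40
1   M       19       3    21

19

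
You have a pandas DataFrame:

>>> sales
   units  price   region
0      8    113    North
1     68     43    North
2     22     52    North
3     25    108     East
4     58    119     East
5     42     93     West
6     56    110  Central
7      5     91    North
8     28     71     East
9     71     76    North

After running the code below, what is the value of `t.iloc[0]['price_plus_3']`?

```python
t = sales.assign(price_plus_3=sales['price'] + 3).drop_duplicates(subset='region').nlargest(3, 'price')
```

116

add column price_plus_3 = sales['price'] + 3:
   units  price   region  price_plus_3
0      8    113    North           116
1     68     43    North            46
2     22     52    North            55
3     25    108     East           111
4     58    119     East           122
5     42     93     West            96
6     56    110  Central           113
7      5     91    North            94
8     28     71     East            74
9     71     76    North            79
drop duplicate region (keep=first):
   units  price   region  price_plus_3
0      8    113    North           116
3     25    108     East           111
5     42     93     West            96
6     56    110  Central           113
take 3 rows with largest price:
   units  price   region  price_plus_3
0      8    113    North           116
6     56    110  Central           113
3     25    108     East           111
Hence 116.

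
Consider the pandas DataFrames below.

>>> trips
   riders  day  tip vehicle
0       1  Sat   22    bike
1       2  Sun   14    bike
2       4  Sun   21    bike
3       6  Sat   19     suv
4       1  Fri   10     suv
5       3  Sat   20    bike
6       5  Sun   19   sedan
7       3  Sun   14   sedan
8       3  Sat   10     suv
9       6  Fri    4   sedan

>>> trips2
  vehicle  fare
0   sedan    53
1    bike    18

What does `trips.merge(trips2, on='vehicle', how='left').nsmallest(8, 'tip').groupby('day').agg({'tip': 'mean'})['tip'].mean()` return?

merge on 'vehicle' (how='left') → 10 rows:
   riders  day  tip vehicle  fare
0       1  Sat   22    bike  18.0
1       2  Sun   14    bike  18.0
2       4  Sun   21    bike  18.0
3       6  Sat   19     suv   NaN
4       1  Fri   10     suv   NaN
5       3  Sat   20    bike  18.0
6       5  Sun   19   sedan  53.0
7       3  Sun   14   sedan  53.0
8       3  Sat   10     suv   NaN
9       6  Fri    4   sedan  53.0
take 8 rows with smallest tip:
   riders  day  tip vehicle  fare
9       6  Fri    4   sedan  53.0
4       1  Fri   10     suv   NaN
8       3  Sat   10     suv   NaN
1       2  Sun   14    bike  18.0
7       3  Sun   14   sedan  53.0
3       6  Sat   19     suv   NaN
6       5  Sun   19   sedan  53.0
5       3  Sat   20    bike  18.0
group by day, mean of tip:
           tip
day           
Fri   7.000000
Sat  16.333333
Sun  15.666667
Hence 13.0.

13.0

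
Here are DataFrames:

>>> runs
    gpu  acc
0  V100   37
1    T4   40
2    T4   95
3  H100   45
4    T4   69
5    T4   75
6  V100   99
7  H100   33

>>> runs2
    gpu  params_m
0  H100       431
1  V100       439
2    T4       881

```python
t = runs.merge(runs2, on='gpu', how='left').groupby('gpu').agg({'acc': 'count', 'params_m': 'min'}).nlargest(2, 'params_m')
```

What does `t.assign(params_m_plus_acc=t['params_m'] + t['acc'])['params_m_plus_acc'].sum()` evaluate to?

merge on 'gpu' (how='left') → 8 rows:
    gpu  acc  params_m
0  V100   37       439
1    T4   40       881
2    T4   95       881
3  H100   45       431
4    T4   69       881
5    T4   75       881
6  V100   99       439
7  H100   33       431
group by gpu: count(acc), min(params_m):
      acc  params_m
gpu                
H100    2       431
T4      4       881
V100    2       439
take 2 rows with largest params_m:
      acc  params_m
gpu                
T4      4       881
V100    2       439
add column params_m_plus_acc = t['params_m'] + t['acc']:
      acc  params_m  params_m_plus_acc
gpu                                   
T4      4       881                885
V100    2       439                441
The sum of column 'params_m_plus_acc' is 1326.

1326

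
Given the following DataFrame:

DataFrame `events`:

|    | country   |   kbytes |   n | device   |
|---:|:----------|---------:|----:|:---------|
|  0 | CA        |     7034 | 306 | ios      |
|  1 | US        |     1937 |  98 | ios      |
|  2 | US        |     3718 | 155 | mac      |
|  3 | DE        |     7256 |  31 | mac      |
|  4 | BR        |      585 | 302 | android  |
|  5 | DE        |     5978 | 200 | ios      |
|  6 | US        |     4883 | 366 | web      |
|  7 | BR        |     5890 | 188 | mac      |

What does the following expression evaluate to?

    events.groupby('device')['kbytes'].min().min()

group by device, min of kbytes:
device
android     585
ios        1937
mac        3718
web        4883
Name: kbytes, dtype: int64
Hence 585.

585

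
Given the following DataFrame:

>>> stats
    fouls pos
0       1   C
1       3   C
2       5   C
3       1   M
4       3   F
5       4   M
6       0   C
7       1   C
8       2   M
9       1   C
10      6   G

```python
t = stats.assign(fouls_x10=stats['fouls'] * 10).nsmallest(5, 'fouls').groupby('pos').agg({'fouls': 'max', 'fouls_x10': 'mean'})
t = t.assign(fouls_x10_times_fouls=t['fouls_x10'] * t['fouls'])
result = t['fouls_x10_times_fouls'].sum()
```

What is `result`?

add column fouls_x10 = stats['fouls'] * 10:
    fouls pos  fouls_x10
0       1   C         10
1       3   C         30
2       5   C         50
3       1   M         10
4       3   F         30
5       4   M         40
6       0   C          0
7       1   C         10
8       2   M         20
9       1   C         10
10      6   G         60
take 5 rows with smallest fouls:
   fouls pos  fouls_x10
6      0   C          0
0      1   C         10
3      1   M         10
7      1   C         10
9      1   C         10
group by pos: max(fouls), mean(fouls_x10):
     fouls  fouls_x10
pos                  
C        1        7.5
M        1       10.0
add column fouls_x10_times_fouls = t['fouls_x10'] * t['fouls']:
     fouls  fouls_x10  fouls_x10_times_fouls
pos                                         
C        1        7.5                    7.5
M        1       10.0                   10.0
So sum() = 17.5.

17.5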